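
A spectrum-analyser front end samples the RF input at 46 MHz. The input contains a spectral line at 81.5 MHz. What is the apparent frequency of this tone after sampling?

81.5 MHz mod fs = 35.5 MHz.
35.5 MHz > fs/2 = 23 MHz, folds to fs − 35.5 MHz = 10.5 MHz.

10.5 MHz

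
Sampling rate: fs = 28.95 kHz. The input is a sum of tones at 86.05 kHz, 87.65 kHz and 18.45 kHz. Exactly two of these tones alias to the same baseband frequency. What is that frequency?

fs/2 = 14.475 kHz.
86.05 kHz mod fs = 28.15 kHz.
28.15 kHz > fs/2 = 14.475 kHz, folds to fs − 28.15 kHz = 0.8 kHz.
87.65 kHz mod fs = 0.8 kHz.
0.8 kHz ≤ fs/2 = 14.475 kHz, appears at 0.8 kHz.
18.45 kHz > fs/2 = 14.475 kHz, folds to fs − 18.45 kHz = 10.5 kHz.
86.05 kHz and 87.65 kHz both map to 0.8 kHz.

0.8 kHz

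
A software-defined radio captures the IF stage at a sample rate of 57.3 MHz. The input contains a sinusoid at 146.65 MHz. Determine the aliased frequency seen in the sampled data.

25.25 MHz

146.65 MHz mod fs = 32.05 MHz.
32.05 MHz > fs/2 = 28.65 MHz, folds to fs − 32.05 MHz = 25.25 MHz.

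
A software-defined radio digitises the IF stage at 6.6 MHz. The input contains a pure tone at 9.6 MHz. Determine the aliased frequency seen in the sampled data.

3 MHz

9.6 MHz mod fs = 3 MHz.
3 MHz ≤ fs/2 = 3.3 MHz, appears at 3 MHz.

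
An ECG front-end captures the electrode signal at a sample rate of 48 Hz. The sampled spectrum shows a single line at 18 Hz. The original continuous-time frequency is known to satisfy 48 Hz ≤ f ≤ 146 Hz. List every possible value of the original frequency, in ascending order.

66 Hz, 78 Hz, 114 Hz, 126 Hz

Frequencies that alias to 18 Hz are k·fs ± 18 Hz for integer k ≥ 0.
k=0: 18 Hz.
k=1: 30 Hz, 66 Hz.
k=2: 78 Hz, 114 Hz.
k=3: 126 Hz, 162 Hz.
k=4: 174 Hz, 210 Hz.
Within [48 Hz, 146 Hz]: 66 Hz, 78 Hz, 114 Hz, 126 Hz.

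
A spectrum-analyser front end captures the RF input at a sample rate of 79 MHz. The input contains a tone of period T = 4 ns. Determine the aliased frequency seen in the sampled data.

13 MHz

T = 4 ns → f = 1/T = 250 MHz.
250 MHz mod fs = 13 MHz.
13 MHz ≤ fs/2 = 39.5 MHz, appears at 13 MHz.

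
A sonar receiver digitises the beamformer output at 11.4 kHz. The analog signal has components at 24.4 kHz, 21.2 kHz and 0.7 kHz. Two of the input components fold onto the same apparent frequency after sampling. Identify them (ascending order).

21.2 kHz, 24.4 kHz

fs/2 = 5.7 kHz.
24.4 kHz mod fs = 1.6 kHz.
1.6 kHz ≤ fs/2 = 5.7 kHz, appears at 1.6 kHz.
21.2 kHz mod fs = 9.8 kHz.
9.8 kHz > fs/2 = 5.7 kHz, folds to fs − 9.8 kHz = 1.6 kHz.
0.7 kHz ≤ fs/2 = 5.7 kHz, passes unchanged.
21.2 kHz and 24.4 kHz both map to 1.6 kHz.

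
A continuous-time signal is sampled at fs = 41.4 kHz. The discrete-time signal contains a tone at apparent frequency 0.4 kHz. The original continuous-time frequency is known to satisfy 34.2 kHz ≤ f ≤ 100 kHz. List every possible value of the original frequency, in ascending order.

Frequencies that alias to 0.4 kHz are k·fs ± 0.4 kHz for integer k ≥ 0.
k=0: 0.4 kHz.
k=1: 41 kHz, 41.8 kHz.
k=2: 82.4 kHz, 83.2 kHz.
k=3: 123.8 kHz, 124.6 kHz.
Within [34.2 kHz, 100 kHz]: 41 kHz, 41.8 kHz, 82.4 kHz, 83.2 kHz.

41 kHz, 41.8 kHz, 82.4 kHz, 83.2 kHz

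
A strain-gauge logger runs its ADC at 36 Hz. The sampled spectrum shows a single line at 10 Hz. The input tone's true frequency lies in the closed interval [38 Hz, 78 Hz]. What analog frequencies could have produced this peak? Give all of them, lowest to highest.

Frequencies that alias to 10 Hz are k·fs ± 10 Hz for integer k ≥ 0.
k=0: 10 Hz.
k=1: 26 Hz, 46 Hz.
k=2: 62 Hz, 82 Hz.
k=3: 98 Hz, 118 Hz.
Within [38 Hz, 78 Hz]: 46 Hz, 62 Hz.

46 Hz, 62 Hz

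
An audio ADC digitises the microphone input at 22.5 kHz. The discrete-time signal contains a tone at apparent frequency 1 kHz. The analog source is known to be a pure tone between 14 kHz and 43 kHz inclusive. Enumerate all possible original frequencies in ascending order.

21.5 kHz, 23.5 kHz

Frequencies that alias to 1 kHz are k·fs ± 1 kHz for integer k ≥ 0.
k=0: 1 kHz.
k=1: 21.5 kHz, 23.5 kHz.
k=2: 44 kHz, 46 kHz.
Within [14 kHz, 43 kHz]: 21.5 kHz, 23.5 kHz.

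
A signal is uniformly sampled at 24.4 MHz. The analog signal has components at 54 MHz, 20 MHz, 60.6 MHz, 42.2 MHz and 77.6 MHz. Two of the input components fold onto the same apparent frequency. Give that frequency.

fs/2 = 12.2 MHz.
54 MHz mod fs = 5.2 MHz.
5.2 MHz ≤ fs/2 = 12.2 MHz, appears at 5.2 MHz.
20 MHz > fs/2 = 12.2 MHz, folds to fs − 20 MHz = 4.4 MHz.
60.6 MHz mod fs = 11.8 MHz.
11.8 MHz ≤ fs/2 = 12.2 MHz, appears at 11.8 MHz.
42.2 MHz mod fs = 17.8 MHz.
17.8 MHz > fs/2 = 12.2 MHz, folds to fs − 17.8 MHz = 6.6 MHz.
77.6 MHz mod fs = 4.4 MHz.
4.4 MHz ≤ fs/2 = 12.2 MHz, appears at 4.4 MHz.
20 MHz and 77.6 MHz both map to 4.4 MHz.

4.4 MHz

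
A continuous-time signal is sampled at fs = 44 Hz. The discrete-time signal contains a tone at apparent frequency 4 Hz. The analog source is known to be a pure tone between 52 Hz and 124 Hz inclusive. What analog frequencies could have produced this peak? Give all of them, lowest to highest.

Frequencies that alias to 4 Hz are k·fs ± 4 Hz for integer k ≥ 0.
k=0: 4 Hz.
k=1: 40 Hz, 48 Hz.
k=2: 84 Hz, 92 Hz.
k=3: 128 Hz, 136 Hz.
Within [52 Hz, 124 Hz]: 84 Hz, 92 Hz.

84 Hz, 92 Hz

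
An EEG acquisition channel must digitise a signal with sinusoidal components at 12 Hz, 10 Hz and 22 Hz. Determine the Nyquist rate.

Highest-frequency component: 22 Hz.
Nyquist rate = 2 × 22 Hz = 44 Hz.

44 Hz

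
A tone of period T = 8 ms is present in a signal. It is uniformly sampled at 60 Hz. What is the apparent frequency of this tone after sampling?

T = 8 ms → f = 1/T = 125 Hz.
125 Hz mod fs = 5 Hz.
5 Hz ≤ fs/2 = 30 Hz, appears at 5 Hz.

5 Hz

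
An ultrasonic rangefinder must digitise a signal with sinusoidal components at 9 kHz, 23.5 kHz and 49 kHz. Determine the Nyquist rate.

Highest-frequency component: 49 kHz.
Nyquist rate = 2 × 49 kHz = 98 kHz.

98 kHz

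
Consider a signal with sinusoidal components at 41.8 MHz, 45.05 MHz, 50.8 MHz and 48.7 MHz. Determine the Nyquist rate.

101.6 MHz

Highest-frequency component: 50.8 MHz.
Nyquist rate = 2 × 50.8 MHz = 101.6 MHz.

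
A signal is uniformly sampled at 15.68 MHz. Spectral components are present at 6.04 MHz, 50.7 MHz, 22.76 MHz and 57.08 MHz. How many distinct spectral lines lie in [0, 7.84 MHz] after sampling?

fs/2 = 7.84 MHz.
6.04 MHz ≤ fs/2 = 7.84 MHz, passes unchanged.
50.7 MHz mod fs = 3.66 MHz.
3.66 MHz ≤ fs/2 = 7.84 MHz, appears at 3.66 MHz.
22.76 MHz mod fs = 7.08 MHz.
7.08 MHz ≤ fs/2 = 7.84 MHz, appears at 7.08 MHz.
57.08 MHz mod fs = 10.04 MHz.
10.04 MHz > fs/2 = 7.84 MHz, folds to fs − 10.04 MHz = 5.64 MHz.
Distinct values: {3.66 MHz, 5.64 MHz, 6.04 MHz, 7.08 MHz} → 4.

4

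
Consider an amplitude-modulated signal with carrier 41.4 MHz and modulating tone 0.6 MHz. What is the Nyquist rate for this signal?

84 MHz

AM sidebands sit at fc ± fm = 40.8 MHz and 42 MHz.
Highest-frequency component: 42 MHz.
Nyquist rate = 2 × 42 MHz = 84 MHz.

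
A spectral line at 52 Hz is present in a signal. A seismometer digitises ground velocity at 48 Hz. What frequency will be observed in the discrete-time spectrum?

52 Hz mod fs = 4 Hz.
4 Hz ≤ fs/2 = 24 Hz, appears at 4 Hz.

4 Hz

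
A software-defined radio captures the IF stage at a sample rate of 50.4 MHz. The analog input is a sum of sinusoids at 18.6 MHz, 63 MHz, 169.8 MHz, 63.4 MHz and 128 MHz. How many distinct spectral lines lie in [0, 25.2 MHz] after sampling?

4

fs/2 = 25.2 MHz.
18.6 MHz ≤ fs/2 = 25.2 MHz, passes unchanged.
63 MHz mod fs = 12.6 MHz.
12.6 MHz ≤ fs/2 = 25.2 MHz, appears at 12.6 MHz.
169.8 MHz mod fs = 18.6 MHz.
18.6 MHz ≤ fs/2 = 25.2 MHz, appears at 18.6 MHz.
63.4 MHz mod fs = 13 MHz.
13 MHz ≤ fs/2 = 25.2 MHz, appears at 13 MHz.
128 MHz mod fs = 27.2 MHz.
27.2 MHz > fs/2 = 25.2 MHz, folds to fs − 27.2 MHz = 23.2 MHz.
Distinct values: {12.6 MHz, 13 MHz, 18.6 MHz, 23.2 MHz} → 4.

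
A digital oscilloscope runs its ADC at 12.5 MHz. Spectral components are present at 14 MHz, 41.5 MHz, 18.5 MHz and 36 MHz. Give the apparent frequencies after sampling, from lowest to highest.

fs/2 = 6.25 MHz.
14 MHz mod fs = 1.5 MHz.
1.5 MHz ≤ fs/2 = 6.25 MHz, appears at 1.5 MHz.
41.5 MHz mod fs = 4 MHz.
4 MHz ≤ fs/2 = 6.25 MHz, appears at 4 MHz.
18.5 MHz mod fs = 6 MHz.
6 MHz ≤ fs/2 = 6.25 MHz, appears at 6 MHz.
36 MHz mod fs = 11 MHz.
11 MHz > fs/2 = 6.25 MHz, folds to fs − 11 MHz = 1.5 MHz.
Distinct values: {1.5 MHz, 4 MHz, 6 MHz}.

1.5 MHz, 4 MHz, 6 MHz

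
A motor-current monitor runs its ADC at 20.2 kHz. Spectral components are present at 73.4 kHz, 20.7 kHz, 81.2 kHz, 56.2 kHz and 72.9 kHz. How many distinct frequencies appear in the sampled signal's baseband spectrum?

5

fs/2 = 10.1 kHz.
73.4 kHz mod fs = 12.8 kHz.
12.8 kHz > fs/2 = 10.1 kHz, folds to fs − 12.8 kHz = 7.4 kHz.
20.7 kHz mod fs = 0.5 kHz.
0.5 kHz ≤ fs/2 = 10.1 kHz, appears at 0.5 kHz.
81.2 kHz mod fs = 0.4 kHz.
0.4 kHz ≤ fs/2 = 10.1 kHz, appears at 0.4 kHz.
56.2 kHz mod fs = 15.8 kHz.
15.8 kHz > fs/2 = 10.1 kHz, folds to fs − 15.8 kHz = 4.4 kHz.
72.9 kHz mod fs = 12.3 kHz.
12.3 kHz > fs/2 = 10.1 kHz, folds to fs − 12.3 kHz = 7.9 kHz.
Distinct values: {0.4 kHz, 0.5 kHz, 4.4 kHz, 7.4 kHz, 7.9 kHz} → 5.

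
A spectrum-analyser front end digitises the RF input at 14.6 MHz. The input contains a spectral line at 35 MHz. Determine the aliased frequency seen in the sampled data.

5.8 MHz

35 MHz mod fs = 5.8 MHz.
5.8 MHz ≤ fs/2 = 7.3 MHz, appears at 5.8 MHz.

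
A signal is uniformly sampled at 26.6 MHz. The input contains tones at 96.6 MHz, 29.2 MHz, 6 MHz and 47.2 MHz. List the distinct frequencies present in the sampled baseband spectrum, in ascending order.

2.6 MHz, 6 MHz, 9.8 MHz

fs/2 = 13.3 MHz.
96.6 MHz mod fs = 16.8 MHz.
16.8 MHz > fs/2 = 13.3 MHz, folds to fs − 16.8 MHz = 9.8 MHz.
29.2 MHz mod fs = 2.6 MHz.
2.6 MHz ≤ fs/2 = 13.3 MHz, appears at 2.6 MHz.
6 MHz ≤ fs/2 = 13.3 MHz, passes unchanged.
47.2 MHz mod fs = 20.6 MHz.
20.6 MHz > fs/2 = 13.3 MHz, folds to fs − 20.6 MHz = 6 MHz.
Distinct values: {2.6 MHz, 6 MHz, 9.8 MHz}.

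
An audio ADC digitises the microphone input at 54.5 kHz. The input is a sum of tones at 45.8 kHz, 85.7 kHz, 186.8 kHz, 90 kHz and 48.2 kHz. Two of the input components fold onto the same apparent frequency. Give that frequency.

fs/2 = 27.25 kHz.
45.8 kHz > fs/2 = 27.25 kHz, folds to fs − 45.8 kHz = 8.7 kHz.
85.7 kHz mod fs = 31.2 kHz.
31.2 kHz > fs/2 = 27.25 kHz, folds to fs − 31.2 kHz = 23.3 kHz.
186.8 kHz mod fs = 23.3 kHz.
23.3 kHz ≤ fs/2 = 27.25 kHz, appears at 23.3 kHz.
90 kHz mod fs = 35.5 kHz.
35.5 kHz > fs/2 = 27.25 kHz, folds to fs − 35.5 kHz = 19 kHz.
48.2 kHz > fs/2 = 27.25 kHz, folds to fs − 48.2 kHz = 6.3 kHz.
85.7 kHz and 186.8 kHz both map to 23.3 kHz.

23.3 kHz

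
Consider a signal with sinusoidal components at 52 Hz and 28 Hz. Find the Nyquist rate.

Highest-frequency component: 52 Hz.
Nyquist rate = 2 × 52 Hz = 104 Hz.

104 Hz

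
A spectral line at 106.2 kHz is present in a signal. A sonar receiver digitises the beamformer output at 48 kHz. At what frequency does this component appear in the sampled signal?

10.2 kHz

106.2 kHz mod fs = 10.2 kHz.
10.2 kHz ≤ fs/2 = 24 kHz, appears at 10.2 kHz.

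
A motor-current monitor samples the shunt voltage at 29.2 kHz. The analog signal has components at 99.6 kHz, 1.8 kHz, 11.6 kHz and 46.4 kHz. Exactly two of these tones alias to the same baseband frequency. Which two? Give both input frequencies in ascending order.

46.4 kHz, 99.6 kHz

fs/2 = 14.6 kHz.
99.6 kHz mod fs = 12 kHz.
12 kHz ≤ fs/2 = 14.6 kHz, appears at 12 kHz.
1.8 kHz ≤ fs/2 = 14.6 kHz, passes unchanged.
11.6 kHz ≤ fs/2 = 14.6 kHz, passes unchanged.
46.4 kHz mod fs = 17.2 kHz.
17.2 kHz > fs/2 = 14.6 kHz, folds to fs − 17.2 kHz = 12 kHz.
46.4 kHz and 99.6 kHz both map to 12 kHz.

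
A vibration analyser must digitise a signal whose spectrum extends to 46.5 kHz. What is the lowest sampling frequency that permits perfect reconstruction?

Nyquist rate = 2 × 46.5 kHz = 93 kHz.

93 kHz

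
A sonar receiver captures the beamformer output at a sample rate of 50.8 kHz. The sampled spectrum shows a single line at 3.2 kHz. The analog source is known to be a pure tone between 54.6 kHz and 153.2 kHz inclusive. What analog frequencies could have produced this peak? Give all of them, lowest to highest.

98.4 kHz, 104.8 kHz, 149.2 kHz

Frequencies that alias to 3.2 kHz are k·fs ± 3.2 kHz for integer k ≥ 0.
k=0: 3.2 kHz.
k=1: 47.6 kHz, 54 kHz.
k=2: 98.4 kHz, 104.8 kHz.
k=3: 149.2 kHz, 155.6 kHz.
k=4: 200 kHz, 206.4 kHz.
Within [54.6 kHz, 153.2 kHz]: 98.4 kHz, 104.8 kHz, 149.2 kHz.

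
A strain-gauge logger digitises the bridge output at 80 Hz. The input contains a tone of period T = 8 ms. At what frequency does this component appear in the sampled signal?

T = 8 ms → f = 1/T = 125 Hz.
125 Hz mod fs = 45 Hz.
45 Hz > fs/2 = 40 Hz, folds to fs − 45 Hz = 35 Hz.

35 Hz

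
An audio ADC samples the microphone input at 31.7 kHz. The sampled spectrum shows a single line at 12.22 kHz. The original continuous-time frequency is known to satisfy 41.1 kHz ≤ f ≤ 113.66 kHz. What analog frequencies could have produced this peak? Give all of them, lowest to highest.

43.92 kHz, 51.18 kHz, 75.62 kHz, 82.88 kHz, 107.32 kHz

Frequencies that alias to 12.22 kHz are k·fs ± 12.22 kHz for integer k ≥ 0.
k=0: 12.22 kHz.
k=1: 19.48 kHz, 43.92 kHz.
k=2: 51.18 kHz, 75.62 kHz.
k=3: 82.88 kHz, 107.32 kHz.
k=4: 114.58 kHz, 139.02 kHz.
Within [41.1 kHz, 113.66 kHz]: 43.92 kHz, 51.18 kHz, 75.62 kHz, 82.88 kHz, 107.32 kHz.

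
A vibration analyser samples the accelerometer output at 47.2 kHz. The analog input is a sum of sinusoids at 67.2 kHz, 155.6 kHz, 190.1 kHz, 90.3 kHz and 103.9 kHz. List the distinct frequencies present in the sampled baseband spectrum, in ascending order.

1.3 kHz, 4.1 kHz, 9.5 kHz, 14 kHz, 20 kHz

fs/2 = 23.6 kHz.
67.2 kHz mod fs = 20 kHz.
20 kHz ≤ fs/2 = 23.6 kHz, appears at 20 kHz.
155.6 kHz mod fs = 14 kHz.
14 kHz ≤ fs/2 = 23.6 kHz, appears at 14 kHz.
190.1 kHz mod fs = 1.3 kHz.
1.3 kHz ≤ fs/2 = 23.6 kHz, appears at 1.3 kHz.
90.3 kHz mod fs = 43.1 kHz.
43.1 kHz > fs/2 = 23.6 kHz, folds to fs − 43.1 kHz = 4.1 kHz.
103.9 kHz mod fs = 9.5 kHz.
9.5 kHz ≤ fs/2 = 23.6 kHz, appears at 9.5 kHz.
Distinct values: {1.3 kHz, 4.1 kHz, 9.5 kHz, 14 kHz, 20 kHz}.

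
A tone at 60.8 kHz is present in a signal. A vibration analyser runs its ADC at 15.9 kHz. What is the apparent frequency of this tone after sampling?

60.8 kHz mod fs = 13.1 kHz.
13.1 kHz > fs/2 = 7.95 kHz, folds to fs − 13.1 kHz = 2.8 kHz.

2.8 kHz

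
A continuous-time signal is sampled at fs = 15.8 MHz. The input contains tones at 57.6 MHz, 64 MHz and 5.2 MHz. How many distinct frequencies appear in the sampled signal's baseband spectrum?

3

fs/2 = 7.9 MHz.
57.6 MHz mod fs = 10.2 MHz.
10.2 MHz > fs/2 = 7.9 MHz, folds to fs − 10.2 MHz = 5.6 MHz.
64 MHz mod fs = 0.8 MHz.
0.8 MHz ≤ fs/2 = 7.9 MHz, appears at 0.8 MHz.
5.2 MHz ≤ fs/2 = 7.9 MHz, passes unchanged.
Distinct values: {0.8 MHz, 5.2 MHz, 5.6 MHz} → 3.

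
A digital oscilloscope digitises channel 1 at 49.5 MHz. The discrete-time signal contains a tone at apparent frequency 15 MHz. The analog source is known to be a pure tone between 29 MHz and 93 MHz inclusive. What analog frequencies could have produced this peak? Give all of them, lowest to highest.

Frequencies that alias to 15 MHz are k·fs ± 15 MHz for integer k ≥ 0.
k=0: 15 MHz.
k=1: 34.5 MHz, 64.5 MHz.
k=2: 84 MHz, 114 MHz.
k=3: 133.5 MHz, 163.5 MHz.
Within [29 MHz, 93 MHz]: 34.5 MHz, 64.5 MHz, 84 MHz.

34.5 MHz, 64.5 MHz, 84 MHz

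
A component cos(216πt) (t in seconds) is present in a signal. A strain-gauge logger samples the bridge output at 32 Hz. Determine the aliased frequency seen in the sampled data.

12 Hz

ω = 216π rad/s → f = ω/(2π) = 108 Hz.
108 Hz mod fs = 12 Hz.
12 Hz ≤ fs/2 = 16 Hz, appears at 12 Hz.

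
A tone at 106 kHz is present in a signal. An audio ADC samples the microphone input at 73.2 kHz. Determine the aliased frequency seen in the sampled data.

32.8 kHz

106 kHz mod fs = 32.8 kHz.
32.8 kHz ≤ fs/2 = 36.6 kHz, appears at 32.8 kHz.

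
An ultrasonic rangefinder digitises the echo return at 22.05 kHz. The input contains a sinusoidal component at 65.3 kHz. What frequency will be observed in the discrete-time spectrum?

65.3 kHz mod fs = 21.2 kHz.
21.2 kHz > fs/2 = 11.025 kHz, folds to fs − 21.2 kHz = 0.85 kHz.

0.85 kHz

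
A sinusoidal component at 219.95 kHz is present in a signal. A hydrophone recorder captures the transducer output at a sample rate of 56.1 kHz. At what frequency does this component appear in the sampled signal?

219.95 kHz mod fs = 51.65 kHz.
51.65 kHz > fs/2 = 28.05 kHz, folds to fs − 51.65 kHz = 4.45 kHz.

4.45 kHz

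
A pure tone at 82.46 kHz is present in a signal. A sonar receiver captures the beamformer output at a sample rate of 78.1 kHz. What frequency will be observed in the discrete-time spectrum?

4.36 kHz

82.46 kHz mod fs = 4.36 kHz.
4.36 kHz ≤ fs/2 = 39.05 kHz, appears at 4.36 kHz.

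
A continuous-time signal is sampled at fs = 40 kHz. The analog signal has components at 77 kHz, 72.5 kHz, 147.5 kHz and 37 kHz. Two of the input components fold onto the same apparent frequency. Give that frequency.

fs/2 = 20 kHz.
77 kHz mod fs = 37 kHz.
37 kHz > fs/2 = 20 kHz, folds to fs − 37 kHz = 3 kHz.
72.5 kHz mod fs = 32.5 kHz.
32.5 kHz > fs/2 = 20 kHz, folds to fs − 32.5 kHz = 7.5 kHz.
147.5 kHz mod fs = 27.5 kHz.
27.5 kHz > fs/2 = 20 kHz, folds to fs − 27.5 kHz = 12.5 kHz.
37 kHz > fs/2 = 20 kHz, folds to fs − 37 kHz = 3 kHz.
37 kHz and 77 kHz both map to 3 kHz.

3 kHz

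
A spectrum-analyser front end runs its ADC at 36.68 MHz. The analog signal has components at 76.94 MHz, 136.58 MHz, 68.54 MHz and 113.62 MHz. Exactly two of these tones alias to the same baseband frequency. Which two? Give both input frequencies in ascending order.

76.94 MHz, 113.62 MHz

fs/2 = 18.34 MHz.
76.94 MHz mod fs = 3.58 MHz.
3.58 MHz ≤ fs/2 = 18.34 MHz, appears at 3.58 MHz.
136.58 MHz mod fs = 26.54 MHz.
26.54 MHz > fs/2 = 18.34 MHz, folds to fs − 26.54 MHz = 10.14 MHz.
68.54 MHz mod fs = 31.86 MHz.
31.86 MHz > fs/2 = 18.34 MHz, folds to fs − 31.86 MHz = 4.82 MHz.
113.62 MHz mod fs = 3.58 MHz.
3.58 MHz ≤ fs/2 = 18.34 MHz, appears at 3.58 MHz.
76.94 MHz and 113.62 MHz both map to 3.58 MHz.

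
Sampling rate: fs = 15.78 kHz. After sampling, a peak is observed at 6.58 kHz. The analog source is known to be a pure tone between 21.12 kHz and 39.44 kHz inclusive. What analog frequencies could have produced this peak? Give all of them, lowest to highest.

22.36 kHz, 24.98 kHz, 38.14 kHz

Frequencies that alias to 6.58 kHz are k·fs ± 6.58 kHz for integer k ≥ 0.
k=0: 6.58 kHz.
k=1: 9.2 kHz, 22.36 kHz.
k=2: 24.98 kHz, 38.14 kHz.
k=3: 40.76 kHz, 53.92 kHz.
Within [21.12 kHz, 39.44 kHz]: 22.36 kHz, 24.98 kHz, 38.14 kHz.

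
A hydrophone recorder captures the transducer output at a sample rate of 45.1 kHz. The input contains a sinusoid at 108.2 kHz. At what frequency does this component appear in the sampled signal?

108.2 kHz mod fs = 18 kHz.
18 kHz ≤ fs/2 = 22.55 kHz, appears at 18 kHz.

18 kHz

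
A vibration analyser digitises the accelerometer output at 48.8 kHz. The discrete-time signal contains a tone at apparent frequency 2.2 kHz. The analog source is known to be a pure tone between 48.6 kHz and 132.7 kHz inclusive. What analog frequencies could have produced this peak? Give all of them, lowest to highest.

Frequencies that alias to 2.2 kHz are k·fs ± 2.2 kHz for integer k ≥ 0.
k=0: 2.2 kHz.
k=1: 46.6 kHz, 51 kHz.
k=2: 95.4 kHz, 99.8 kHz.
k=3: 144.2 kHz, 148.6 kHz.
Within [48.6 kHz, 132.7 kHz]: 51 kHz, 95.4 kHz, 99.8 kHz.

51 kHz, 95.4 kHz, 99.8 kHz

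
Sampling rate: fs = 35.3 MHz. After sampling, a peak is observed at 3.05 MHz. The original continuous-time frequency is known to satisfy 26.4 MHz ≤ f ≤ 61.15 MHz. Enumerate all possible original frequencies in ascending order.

Frequencies that alias to 3.05 MHz are k·fs ± 3.05 MHz for integer k ≥ 0.
k=0: 3.05 MHz.
k=1: 32.25 MHz, 38.35 MHz.
k=2: 67.55 MHz, 73.65 MHz.
Within [26.4 MHz, 61.15 MHz]: 32.25 MHz, 38.35 MHz.

32.25 MHz, 38.35 MHz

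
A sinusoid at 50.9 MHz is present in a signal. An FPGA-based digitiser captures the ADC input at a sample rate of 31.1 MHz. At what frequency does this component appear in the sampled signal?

50.9 MHz mod fs = 19.8 MHz.
19.8 MHz > fs/2 = 15.55 MHz, folds to fs − 19.8 MHz = 11.3 MHz.

11.3 MHz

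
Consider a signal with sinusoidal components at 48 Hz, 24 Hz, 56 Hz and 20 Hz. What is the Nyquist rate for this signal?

Highest-frequency component: 56 Hz.
Nyquist rate = 2 × 56 Hz = 112 Hz.

112 Hz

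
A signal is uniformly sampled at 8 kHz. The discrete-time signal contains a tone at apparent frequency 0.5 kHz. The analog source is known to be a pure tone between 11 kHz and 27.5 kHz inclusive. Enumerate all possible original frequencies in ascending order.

15.5 kHz, 16.5 kHz, 23.5 kHz, 24.5 kHz

Frequencies that alias to 0.5 kHz are k·fs ± 0.5 kHz for integer k ≥ 0.
k=0: 0.5 kHz.
k=1: 7.5 kHz, 8.5 kHz.
k=2: 15.5 kHz, 16.5 kHz.
k=3: 23.5 kHz, 24.5 kHz.
k=4: 31.5 kHz, 32.5 kHz.
Within [11 kHz, 27.5 kHz]: 15.5 kHz, 16.5 kHz, 23.5 kHz, 24.5 kHz.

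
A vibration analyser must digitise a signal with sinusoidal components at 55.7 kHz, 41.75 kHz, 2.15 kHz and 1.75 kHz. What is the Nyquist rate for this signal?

111.4 kHz

Highest-frequency component: 55.7 kHz.
Nyquist rate = 2 × 55.7 kHz = 111.4 kHz.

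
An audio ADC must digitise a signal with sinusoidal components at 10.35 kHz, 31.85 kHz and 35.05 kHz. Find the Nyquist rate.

Highest-frequency component: 35.05 kHz.
Nyquist rate = 2 × 35.05 kHz = 70.1 kHz.

70.1 kHz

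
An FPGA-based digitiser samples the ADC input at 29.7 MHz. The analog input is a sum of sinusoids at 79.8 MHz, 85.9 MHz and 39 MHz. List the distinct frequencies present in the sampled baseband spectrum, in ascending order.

fs/2 = 14.85 MHz.
79.8 MHz mod fs = 20.4 MHz.
20.4 MHz > fs/2 = 14.85 MHz, folds to fs − 20.4 MHz = 9.3 MHz.
85.9 MHz mod fs = 26.5 MHz.
26.5 MHz > fs/2 = 14.85 MHz, folds to fs − 26.5 MHz = 3.2 MHz.
39 MHz mod fs = 9.3 MHz.
9.3 MHz ≤ fs/2 = 14.85 MHz, appears at 9.3 MHz.
Distinct values: {3.2 MHz, 9.3 MHz}.

3.2 MHz, 9.3 MHz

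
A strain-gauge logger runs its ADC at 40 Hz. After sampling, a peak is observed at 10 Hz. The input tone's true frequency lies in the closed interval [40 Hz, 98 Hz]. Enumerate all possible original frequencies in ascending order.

Frequencies that alias to 10 Hz are k·fs ± 10 Hz for integer k ≥ 0.
k=0: 10 Hz.
k=1: 30 Hz, 50 Hz.
k=2: 70 Hz, 90 Hz.
k=3: 110 Hz, 130 Hz.
Within [40 Hz, 98 Hz]: 50 Hz, 70 Hz, 90 Hz.

50 Hz, 70 Hz, 90 Hz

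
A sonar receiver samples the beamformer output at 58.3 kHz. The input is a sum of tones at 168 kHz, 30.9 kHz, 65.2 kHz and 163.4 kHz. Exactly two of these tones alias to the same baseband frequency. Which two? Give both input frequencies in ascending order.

65.2 kHz, 168 kHz

fs/2 = 29.15 kHz.
168 kHz mod fs = 51.4 kHz.
51.4 kHz > fs/2 = 29.15 kHz, folds to fs − 51.4 kHz = 6.9 kHz.
30.9 kHz > fs/2 = 29.15 kHz, folds to fs − 30.9 kHz = 27.4 kHz.
65.2 kHz mod fs = 6.9 kHz.
6.9 kHz ≤ fs/2 = 29.15 kHz, appears at 6.9 kHz.
163.4 kHz mod fs = 46.8 kHz.
46.8 kHz > fs/2 = 29.15 kHz, folds to fs − 46.8 kHz = 11.5 kHz.
65.2 kHz and 168 kHz both map to 6.9 kHz.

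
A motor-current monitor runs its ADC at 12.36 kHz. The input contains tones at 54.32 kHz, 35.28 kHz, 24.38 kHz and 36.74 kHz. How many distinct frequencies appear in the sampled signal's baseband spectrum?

fs/2 = 6.18 kHz.
54.32 kHz mod fs = 4.88 kHz.
4.88 kHz ≤ fs/2 = 6.18 kHz, appears at 4.88 kHz.
35.28 kHz mod fs = 10.56 kHz.
10.56 kHz > fs/2 = 6.18 kHz, folds to fs − 10.56 kHz = 1.8 kHz.
24.38 kHz mod fs = 12.02 kHz.
12.02 kHz > fs/2 = 6.18 kHz, folds to fs − 12.02 kHz = 0.34 kHz.
36.74 kHz mod fs = 12.02 kHz.
12.02 kHz > fs/2 = 6.18 kHz, folds to fs − 12.02 kHz = 0.34 kHz.
Distinct values: {0.34 kHz, 1.8 kHz, 4.88 kHz} → 3.

3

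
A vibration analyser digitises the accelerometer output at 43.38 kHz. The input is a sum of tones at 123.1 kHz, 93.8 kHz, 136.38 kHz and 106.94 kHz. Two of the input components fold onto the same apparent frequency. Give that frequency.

7.04 kHz

fs/2 = 21.69 kHz.
123.1 kHz mod fs = 36.34 kHz.
36.34 kHz > fs/2 = 21.69 kHz, folds to fs − 36.34 kHz = 7.04 kHz.
93.8 kHz mod fs = 7.04 kHz.
7.04 kHz ≤ fs/2 = 21.69 kHz, appears at 7.04 kHz.
136.38 kHz mod fs = 6.24 kHz.
6.24 kHz ≤ fs/2 = 21.69 kHz, appears at 6.24 kHz.
106.94 kHz mod fs = 20.18 kHz.
20.18 kHz ≤ fs/2 = 21.69 kHz, appears at 20.18 kHz.
93.8 kHz and 123.1 kHz both map to 7.04 kHz.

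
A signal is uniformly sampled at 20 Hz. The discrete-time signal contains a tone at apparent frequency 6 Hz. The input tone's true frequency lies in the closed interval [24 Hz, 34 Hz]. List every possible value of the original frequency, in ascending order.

26 Hz, 34 Hz

Frequencies that alias to 6 Hz are k·fs ± 6 Hz for integer k ≥ 0.
k=0: 6 Hz.
k=1: 14 Hz, 26 Hz.
k=2: 34 Hz, 46 Hz.
k=3: 54 Hz, 66 Hz.
Within [24 Hz, 34 Hz]: 26 Hz, 34 Hz.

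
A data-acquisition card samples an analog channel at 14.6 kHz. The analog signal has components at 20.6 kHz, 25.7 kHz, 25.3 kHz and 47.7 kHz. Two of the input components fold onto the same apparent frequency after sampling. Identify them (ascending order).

25.3 kHz, 47.7 kHz

fs/2 = 7.3 kHz.
20.6 kHz mod fs = 6 kHz.
6 kHz ≤ fs/2 = 7.3 kHz, appears at 6 kHz.
25.7 kHz mod fs = 11.1 kHz.
11.1 kHz > fs/2 = 7.3 kHz, folds to fs − 11.1 kHz = 3.5 kHz.
25.3 kHz mod fs = 10.7 kHz.
10.7 kHz > fs/2 = 7.3 kHz, folds to fs − 10.7 kHz = 3.9 kHz.
47.7 kHz mod fs = 3.9 kHz.
3.9 kHz ≤ fs/2 = 7.3 kHz, appears at 3.9 kHz.
25.3 kHz and 47.7 kHz both map to 3.9 kHz.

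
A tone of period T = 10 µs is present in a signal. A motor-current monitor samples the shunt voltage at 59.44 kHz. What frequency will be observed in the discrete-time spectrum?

18.88 kHz

T = 10 µs → f = 1/T = 100 kHz.
100 kHz mod fs = 40.56 kHz.
40.56 kHz > fs/2 = 29.72 kHz, folds to fs − 40.56 kHz = 18.88 kHz.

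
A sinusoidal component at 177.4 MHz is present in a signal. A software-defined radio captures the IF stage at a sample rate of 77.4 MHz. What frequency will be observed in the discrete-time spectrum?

177.4 MHz mod fs = 22.6 MHz.
22.6 MHz ≤ fs/2 = 38.7 MHz, appears at 22.6 MHz.

22.6 MHz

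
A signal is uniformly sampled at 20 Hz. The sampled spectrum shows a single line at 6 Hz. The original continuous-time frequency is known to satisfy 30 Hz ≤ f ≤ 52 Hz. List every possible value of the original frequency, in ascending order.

34 Hz, 46 Hz

Frequencies that alias to 6 Hz are k·fs ± 6 Hz for integer k ≥ 0.
k=0: 6 Hz.
k=1: 14 Hz, 26 Hz.
k=2: 34 Hz, 46 Hz.
k=3: 54 Hz, 66 Hz.
Within [30 Hz, 52 Hz]: 34 Hz, 46 Hz.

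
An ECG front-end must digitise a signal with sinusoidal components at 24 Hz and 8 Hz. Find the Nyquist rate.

Highest-frequency component: 24 Hz.
Nyquist rate = 2 × 24 Hz = 48 Hz.

48 Hz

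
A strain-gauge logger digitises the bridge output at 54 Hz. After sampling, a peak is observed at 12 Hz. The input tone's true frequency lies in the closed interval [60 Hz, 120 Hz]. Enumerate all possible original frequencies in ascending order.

Frequencies that alias to 12 Hz are k·fs ± 12 Hz for integer k ≥ 0.
k=0: 12 Hz.
k=1: 42 Hz, 66 Hz.
k=2: 96 Hz, 120 Hz.
k=3: 150 Hz, 174 Hz.
Within [60 Hz, 120 Hz]: 66 Hz, 96 Hz, 120 Hz.

66 Hz, 96 Hz, 120 Hz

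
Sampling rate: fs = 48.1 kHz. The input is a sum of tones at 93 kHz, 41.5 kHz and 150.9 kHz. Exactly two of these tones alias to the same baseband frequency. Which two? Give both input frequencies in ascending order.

fs/2 = 24.05 kHz.
93 kHz mod fs = 44.9 kHz.
44.9 kHz > fs/2 = 24.05 kHz, folds to fs − 44.9 kHz = 3.2 kHz.
41.5 kHz > fs/2 = 24.05 kHz, folds to fs − 41.5 kHz = 6.6 kHz.
150.9 kHz mod fs = 6.6 kHz.
6.6 kHz ≤ fs/2 = 24.05 kHz, appears at 6.6 kHz.
41.5 kHz and 150.9 kHz both map to 6.6 kHz.

41.5 kHz, 150.9 kHz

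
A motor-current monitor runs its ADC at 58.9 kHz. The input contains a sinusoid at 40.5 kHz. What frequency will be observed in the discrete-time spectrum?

40.5 kHz > fs/2 = 29.45 kHz, folds to fs − 40.5 kHz = 18.4 kHz.

18.4 kHz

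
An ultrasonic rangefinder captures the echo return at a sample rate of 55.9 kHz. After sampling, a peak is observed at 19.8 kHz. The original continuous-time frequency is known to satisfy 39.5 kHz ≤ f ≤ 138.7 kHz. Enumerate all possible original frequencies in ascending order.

75.7 kHz, 92 kHz, 131.6 kHz

Frequencies that alias to 19.8 kHz are k·fs ± 19.8 kHz for integer k ≥ 0.
k=0: 19.8 kHz.
k=1: 36.1 kHz, 75.7 kHz.
k=2: 92 kHz, 131.6 kHz.
k=3: 147.9 kHz, 187.5 kHz.
Within [39.5 kHz, 138.7 kHz]: 75.7 kHz, 92 kHz, 131.6 kHz.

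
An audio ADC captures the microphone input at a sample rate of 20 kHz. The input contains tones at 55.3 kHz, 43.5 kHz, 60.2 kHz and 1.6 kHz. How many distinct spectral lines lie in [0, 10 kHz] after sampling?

fs/2 = 10 kHz.
55.3 kHz mod fs = 15.3 kHz.
15.3 kHz > fs/2 = 10 kHz, folds to fs − 15.3 kHz = 4.7 kHz.
43.5 kHz mod fs = 3.5 kHz.
3.5 kHz ≤ fs/2 = 10 kHz, appears at 3.5 kHz.
60.2 kHz mod fs = 0.2 kHz.
0.2 kHz ≤ fs/2 = 10 kHz, appears at 0.2 kHz.
1.6 kHz ≤ fs/2 = 10 kHz, passes unchanged.
Distinct values: {0.2 kHz, 1.6 kHz, 3.5 kHz, 4.7 kHz} → 4.

4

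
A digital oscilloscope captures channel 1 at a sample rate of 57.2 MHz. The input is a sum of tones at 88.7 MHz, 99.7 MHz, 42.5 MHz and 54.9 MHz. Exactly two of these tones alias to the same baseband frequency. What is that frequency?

14.7 MHz

fs/2 = 28.6 MHz.
88.7 MHz mod fs = 31.5 MHz.
31.5 MHz > fs/2 = 28.6 MHz, folds to fs − 31.5 MHz = 25.7 MHz.
99.7 MHz mod fs = 42.5 MHz.
42.5 MHz > fs/2 = 28.6 MHz, folds to fs − 42.5 MHz = 14.7 MHz.
42.5 MHz > fs/2 = 28.6 MHz, folds to fs − 42.5 MHz = 14.7 MHz.
54.9 MHz > fs/2 = 28.6 MHz, folds to fs − 54.9 MHz = 2.3 MHz.
42.5 MHz and 99.7 MHz both map to 14.7 MHz.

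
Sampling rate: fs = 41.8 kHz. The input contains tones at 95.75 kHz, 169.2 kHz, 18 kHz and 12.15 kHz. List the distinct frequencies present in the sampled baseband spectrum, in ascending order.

2 kHz, 12.15 kHz, 18 kHz

fs/2 = 20.9 kHz.
95.75 kHz mod fs = 12.15 kHz.
12.15 kHz ≤ fs/2 = 20.9 kHz, appears at 12.15 kHz.
169.2 kHz mod fs = 2 kHz.
2 kHz ≤ fs/2 = 20.9 kHz, appears at 2 kHz.
18 kHz ≤ fs/2 = 20.9 kHz, passes unchanged.
12.15 kHz ≤ fs/2 = 20.9 kHz, passes unchanged.
Distinct values: {2 kHz, 12.15 kHz, 18 kHz}.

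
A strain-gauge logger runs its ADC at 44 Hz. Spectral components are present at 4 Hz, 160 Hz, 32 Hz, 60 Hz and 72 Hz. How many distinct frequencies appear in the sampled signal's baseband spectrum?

3

fs/2 = 22 Hz.
4 Hz ≤ fs/2 = 22 Hz, passes unchanged.
160 Hz mod fs = 28 Hz.
28 Hz > fs/2 = 22 Hz, folds to fs − 28 Hz = 16 Hz.
32 Hz > fs/2 = 22 Hz, folds to fs − 32 Hz = 12 Hz.
60 Hz mod fs = 16 Hz.
16 Hz ≤ fs/2 = 22 Hz, appears at 16 Hz.
72 Hz mod fs = 28 Hz.
28 Hz > fs/2 = 22 Hz, folds to fs − 28 Hz = 16 Hz.
Distinct values: {4 Hz, 12 Hz, 16 Hz} → 3.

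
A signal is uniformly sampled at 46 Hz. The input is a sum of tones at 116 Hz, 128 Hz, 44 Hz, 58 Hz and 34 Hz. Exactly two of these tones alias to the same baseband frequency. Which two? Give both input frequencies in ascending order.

fs/2 = 23 Hz.
116 Hz mod fs = 24 Hz.
24 Hz > fs/2 = 23 Hz, folds to fs − 24 Hz = 22 Hz.
128 Hz mod fs = 36 Hz.
36 Hz > fs/2 = 23 Hz, folds to fs − 36 Hz = 10 Hz.
44 Hz > fs/2 = 23 Hz, folds to fs − 44 Hz = 2 Hz.
58 Hz mod fs = 12 Hz.
12 Hz ≤ fs/2 = 23 Hz, appears at 12 Hz.
34 Hz > fs/2 = 23 Hz, folds to fs − 34 Hz = 12 Hz.
34 Hz and 58 Hz both map to 12 Hz.

34 Hz, 58 Hz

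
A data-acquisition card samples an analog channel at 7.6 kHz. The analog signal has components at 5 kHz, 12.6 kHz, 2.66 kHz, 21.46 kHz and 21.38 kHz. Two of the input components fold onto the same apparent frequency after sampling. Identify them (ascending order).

5 kHz, 12.6 kHz

fs/2 = 3.8 kHz.
5 kHz > fs/2 = 3.8 kHz, folds to fs − 5 kHz = 2.6 kHz.
12.6 kHz mod fs = 5 kHz.
5 kHz > fs/2 = 3.8 kHz, folds to fs − 5 kHz = 2.6 kHz.
2.66 kHz ≤ fs/2 = 3.8 kHz, passes unchanged.
21.46 kHz mod fs = 6.26 kHz.
6.26 kHz > fs/2 = 3.8 kHz, folds to fs − 6.26 kHz = 1.34 kHz.
21.38 kHz mod fs = 6.18 kHz.
6.18 kHz > fs/2 = 3.8 kHz, folds to fs − 6.18 kHz = 1.42 kHz.
5 kHz and 12.6 kHz both map to 2.6 kHz.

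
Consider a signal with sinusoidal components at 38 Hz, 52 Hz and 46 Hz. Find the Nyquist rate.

104 Hz

Highest-frequency component: 52 Hz.
Nyquist rate = 2 × 52 Hz = 104 Hz.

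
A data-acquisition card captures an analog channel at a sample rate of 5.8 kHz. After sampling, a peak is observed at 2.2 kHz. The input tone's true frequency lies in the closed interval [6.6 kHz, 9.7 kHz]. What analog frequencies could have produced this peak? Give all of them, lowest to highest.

Frequencies that alias to 2.2 kHz are k·fs ± 2.2 kHz for integer k ≥ 0.
k=0: 2.2 kHz.
k=1: 3.6 kHz, 8 kHz.
k=2: 9.4 kHz, 13.8 kHz.
k=3: 15.2 kHz, 19.6 kHz.
Within [6.6 kHz, 9.7 kHz]: 8 kHz, 9.4 kHz.

8 kHz, 9.4 kHz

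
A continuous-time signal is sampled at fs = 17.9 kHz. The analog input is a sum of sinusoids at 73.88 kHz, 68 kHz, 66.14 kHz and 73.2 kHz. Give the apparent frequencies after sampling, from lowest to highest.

fs/2 = 8.95 kHz.
73.88 kHz mod fs = 2.28 kHz.
2.28 kHz ≤ fs/2 = 8.95 kHz, appears at 2.28 kHz.
68 kHz mod fs = 14.3 kHz.
14.3 kHz > fs/2 = 8.95 kHz, folds to fs − 14.3 kHz = 3.6 kHz.
66.14 kHz mod fs = 12.44 kHz.
12.44 kHz > fs/2 = 8.95 kHz, folds to fs − 12.44 kHz = 5.46 kHz.
73.2 kHz mod fs = 1.6 kHz.
1.6 kHz ≤ fs/2 = 8.95 kHz, appears at 1.6 kHz.
Distinct values: {1.6 kHz, 2.28 kHz, 3.6 kHz, 5.46 kHz}.

1.6 kHz, 2.28 kHz, 3.6 kHz, 5.46 kHz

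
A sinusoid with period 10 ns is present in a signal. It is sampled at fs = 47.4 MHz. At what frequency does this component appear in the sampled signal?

T = 10 ns → f = 1/T = 100 MHz.
100 MHz mod fs = 5.2 MHz.
5.2 MHz ≤ fs/2 = 23.7 MHz, appears at 5.2 MHz.

5.2 MHz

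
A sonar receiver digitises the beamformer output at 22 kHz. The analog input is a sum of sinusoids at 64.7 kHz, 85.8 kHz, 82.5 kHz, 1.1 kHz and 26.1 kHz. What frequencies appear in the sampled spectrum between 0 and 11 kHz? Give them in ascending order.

1.1 kHz, 1.3 kHz, 2.2 kHz, 4.1 kHz, 5.5 kHz

fs/2 = 11 kHz.
64.7 kHz mod fs = 20.7 kHz.
20.7 kHz > fs/2 = 11 kHz, folds to fs − 20.7 kHz = 1.3 kHz.
85.8 kHz mod fs = 19.8 kHz.
19.8 kHz > fs/2 = 11 kHz, folds to fs − 19.8 kHz = 2.2 kHz.
82.5 kHz mod fs = 16.5 kHz.
16.5 kHz > fs/2 = 11 kHz, folds to fs − 16.5 kHz = 5.5 kHz.
1.1 kHz ≤ fs/2 = 11 kHz, passes unchanged.
26.1 kHz mod fs = 4.1 kHz.
4.1 kHz ≤ fs/2 = 11 kHz, appears at 4.1 kHz.
Distinct values: {1.1 kHz, 1.3 kHz, 2.2 kHz, 4.1 kHz, 5.5 kHz}.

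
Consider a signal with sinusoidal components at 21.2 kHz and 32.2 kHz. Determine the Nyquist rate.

Highest-frequency component: 32.2 kHz.
Nyquist rate = 2 × 32.2 kHz = 64.4 kHz.

64.4 kHz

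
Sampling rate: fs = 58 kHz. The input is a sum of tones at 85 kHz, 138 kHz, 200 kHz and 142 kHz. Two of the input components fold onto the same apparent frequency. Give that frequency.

fs/2 = 29 kHz.
85 kHz mod fs = 27 kHz.
27 kHz ≤ fs/2 = 29 kHz, appears at 27 kHz.
138 kHz mod fs = 22 kHz.
22 kHz ≤ fs/2 = 29 kHz, appears at 22 kHz.
200 kHz mod fs = 26 kHz.
26 kHz ≤ fs/2 = 29 kHz, appears at 26 kHz.
142 kHz mod fs = 26 kHz.
26 kHz ≤ fs/2 = 29 kHz, appears at 26 kHz.
142 kHz and 200 kHz both map to 26 kHz.

26 kHz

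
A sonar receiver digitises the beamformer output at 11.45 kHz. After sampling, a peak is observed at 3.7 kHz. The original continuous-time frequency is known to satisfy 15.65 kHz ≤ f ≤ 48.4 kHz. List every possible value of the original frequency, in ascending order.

Frequencies that alias to 3.7 kHz are k·fs ± 3.7 kHz for integer k ≥ 0.
k=0: 3.7 kHz.
k=1: 7.75 kHz, 15.15 kHz.
k=2: 19.2 kHz, 26.6 kHz.
k=3: 30.65 kHz, 38.05 kHz.
k=4: 42.1 kHz, 49.5 kHz.
k=5: 53.55 kHz, 60.95 kHz.
Within [15.65 kHz, 48.4 kHz]: 19.2 kHz, 26.6 kHz, 30.65 kHz, 38.05 kHz, 42.1 kHz.

19.2 kHz, 26.6 kHz, 30.65 kHz, 38.05 kHz, 42.1 kHz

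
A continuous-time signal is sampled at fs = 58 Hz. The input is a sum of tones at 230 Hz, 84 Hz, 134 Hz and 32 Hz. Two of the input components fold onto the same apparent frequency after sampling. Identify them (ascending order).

32 Hz, 84 Hz

fs/2 = 29 Hz.
230 Hz mod fs = 56 Hz.
56 Hz > fs/2 = 29 Hz, folds to fs − 56 Hz = 2 Hz.
84 Hz mod fs = 26 Hz.
26 Hz ≤ fs/2 = 29 Hz, appears at 26 Hz.
134 Hz mod fs = 18 Hz.
18 Hz ≤ fs/2 = 29 Hz, appears at 18 Hz.
32 Hz > fs/2 = 29 Hz, folds to fs − 32 Hz = 26 Hz.
32 Hz and 84 Hz both map to 26 Hz.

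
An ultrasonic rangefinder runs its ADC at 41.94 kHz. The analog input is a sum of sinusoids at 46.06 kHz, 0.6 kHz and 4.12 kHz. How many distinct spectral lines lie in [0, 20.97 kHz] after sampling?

fs/2 = 20.97 kHz.
46.06 kHz mod fs = 4.12 kHz.
4.12 kHz ≤ fs/2 = 20.97 kHz, appears at 4.12 kHz.
0.6 kHz ≤ fs/2 = 20.97 kHz, passes unchanged.
4.12 kHz ≤ fs/2 = 20.97 kHz, passes unchanged.
Distinct values: {0.6 kHz, 4.12 kHz} → 2.

2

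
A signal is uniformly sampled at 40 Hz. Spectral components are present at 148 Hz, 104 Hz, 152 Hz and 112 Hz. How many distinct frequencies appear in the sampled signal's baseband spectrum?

3

fs/2 = 20 Hz.
148 Hz mod fs = 28 Hz.
28 Hz > fs/2 = 20 Hz, folds to fs − 28 Hz = 12 Hz.
104 Hz mod fs = 24 Hz.
24 Hz > fs/2 = 20 Hz, folds to fs − 24 Hz = 16 Hz.
152 Hz mod fs = 32 Hz.
32 Hz > fs/2 = 20 Hz, folds to fs − 32 Hz = 8 Hz.
112 Hz mod fs = 32 Hz.
32 Hz > fs/2 = 20 Hz, folds to fs − 32 Hz = 8 Hz.
Distinct values: {8 Hz, 12 Hz, 16 Hz} → 3.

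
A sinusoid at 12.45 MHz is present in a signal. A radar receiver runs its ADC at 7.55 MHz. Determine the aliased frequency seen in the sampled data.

12.45 MHz mod fs = 4.9 MHz.
4.9 MHz > fs/2 = 3.775 MHz, folds to fs − 4.9 MHz = 2.65 MHz.

2.65 MHz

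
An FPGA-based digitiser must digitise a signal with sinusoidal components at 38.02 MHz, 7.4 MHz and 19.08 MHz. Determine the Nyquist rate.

76.04 MHz

Highest-frequency component: 38.02 MHz.
Nyquist rate = 2 × 38.02 MHz = 76.04 MHz.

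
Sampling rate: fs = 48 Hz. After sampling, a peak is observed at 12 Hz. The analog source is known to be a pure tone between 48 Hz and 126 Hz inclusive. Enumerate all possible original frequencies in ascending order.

Frequencies that alias to 12 Hz are k·fs ± 12 Hz for integer k ≥ 0.
k=0: 12 Hz.
k=1: 36 Hz, 60 Hz.
k=2: 84 Hz, 108 Hz.
k=3: 132 Hz, 156 Hz.
Within [48 Hz, 126 Hz]: 60 Hz, 84 Hz, 108 Hz.

60 Hz, 84 Hz, 108 Hz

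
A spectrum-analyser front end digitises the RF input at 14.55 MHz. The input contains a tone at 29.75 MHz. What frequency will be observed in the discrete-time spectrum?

29.75 MHz mod fs = 0.65 MHz.
0.65 MHz ≤ fs/2 = 7.275 MHz, appears at 0.65 MHz.

0.65 MHz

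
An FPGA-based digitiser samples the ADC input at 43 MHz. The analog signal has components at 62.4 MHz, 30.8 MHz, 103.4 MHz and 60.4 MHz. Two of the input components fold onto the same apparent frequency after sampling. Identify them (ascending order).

60.4 MHz, 103.4 MHz

fs/2 = 21.5 MHz.
62.4 MHz mod fs = 19.4 MHz.
19.4 MHz ≤ fs/2 = 21.5 MHz, appears at 19.4 MHz.
30.8 MHz > fs/2 = 21.5 MHz, folds to fs − 30.8 MHz = 12.2 MHz.
103.4 MHz mod fs = 17.4 MHz.
17.4 MHz ≤ fs/2 = 21.5 MHz, appears at 17.4 MHz.
60.4 MHz mod fs = 17.4 MHz.
17.4 MHz ≤ fs/2 = 21.5 MHz, appears at 17.4 MHz.
60.4 MHz and 103.4 MHz both map to 17.4 MHz.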